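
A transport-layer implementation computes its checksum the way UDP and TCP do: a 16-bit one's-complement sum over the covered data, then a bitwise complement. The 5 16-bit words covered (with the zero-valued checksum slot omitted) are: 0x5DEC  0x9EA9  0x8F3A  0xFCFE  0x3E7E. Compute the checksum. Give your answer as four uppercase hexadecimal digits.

38B2

One's-complement addition (fold any carry out of bit 15 back into bit 0):
  0x5DEC + 0x9EA9 = 0x0FC95
  0xFC95 + 0x8F3A = 0x18BCF → wrap carry → 0x8BD0
  0x8BD0 + 0xFCFE = 0x188CE → wrap carry → 0x88CF
  0x88CF + 0x3E7E = 0x0C74D
One's-complement sum = 0xC74D.
Checksum = ~0xC74D & 0xFFFF = 0x38B2.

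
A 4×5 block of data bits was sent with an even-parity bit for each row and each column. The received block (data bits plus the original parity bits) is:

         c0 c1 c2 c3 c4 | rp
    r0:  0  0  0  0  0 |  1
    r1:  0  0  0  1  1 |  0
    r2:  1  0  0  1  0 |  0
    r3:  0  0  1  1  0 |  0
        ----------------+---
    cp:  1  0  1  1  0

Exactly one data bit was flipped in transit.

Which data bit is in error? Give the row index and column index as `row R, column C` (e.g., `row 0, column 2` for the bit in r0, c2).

Recompute each row's even parity and compare to rp:
  r0: data parity 0, sent rp 1 → mismatch
  r1: data parity 0, sent rp 0 → ok
  r2: data parity 0, sent rp 0 → ok
  r3: data parity 0, sent rp 0 → ok
Recompute each column's even parity and compare to cp:
  c0: data parity 1, sent cp 1 → ok
  c1: data parity 0, sent cp 0 → ok
  c2: data parity 1, sent cp 1 → ok
  c3: data parity 1, sent cp 1 → ok
  c4: data parity 1, sent cp 0 → mismatch
Exactly one row (r0) and one column (c4) fail → the flipped bit is at their intersection.

row 0, column 4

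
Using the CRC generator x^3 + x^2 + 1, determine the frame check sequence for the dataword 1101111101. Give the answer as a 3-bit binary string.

Append 3 zeros: 1101111101000. Divide by 1101 (XOR where the leading bit is 1):
  pos 0: 1101 XOR 1101 = 0000
  pos 4: 1111 XOR 1101 = 0010
  pos 6: 1001 XOR 1101 = 0100
  pos 7: 1000 XOR 1101 = 0101
  pos 8: 1010 XOR 1101 = 0111
  pos 9: 1110 XOR 1101 = 0011
Remainder (last 3 bits) = 011. This is the CRC / FCS.

011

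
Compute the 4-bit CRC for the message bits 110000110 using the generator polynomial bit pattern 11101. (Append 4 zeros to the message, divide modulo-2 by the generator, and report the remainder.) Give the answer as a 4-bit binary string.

0011

Append 4 zeros: 1100001100000. Divide by 11101 (XOR where the leading bit is 1):
  pos 0: 11000 XOR 11101 = 00101
  pos 2: 10101 XOR 11101 = 01000
  pos 3: 10001 XOR 11101 = 01100
  pos 4: 11000 XOR 11101 = 00101
  pos 6: 10100 XOR 11101 = 01001
  pos 7: 10010 XOR 11101 = 01111
  pos 8: 11110 XOR 11101 = 00011
Remainder (last 4 bits) = 0011. This is the CRC / FCS.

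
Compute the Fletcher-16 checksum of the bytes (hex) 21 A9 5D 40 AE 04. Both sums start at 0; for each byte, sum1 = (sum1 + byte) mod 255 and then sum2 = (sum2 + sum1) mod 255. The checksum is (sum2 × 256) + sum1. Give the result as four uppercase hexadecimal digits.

Running sums (mod 255):
  after byte 0 (21): sum1=33, sum2=33
  after byte 1 (A9): sum1=202, sum2=235
  after byte 2 (5D): sum1=40, sum2=20
  after byte 3 (40): sum1=104, sum2=124
  after byte 4 (AE): sum1=23, sum2=147
  after byte 5 (04): sum1=27, sum2=174
Checksum = sum2·256 + sum1 = 174·256 + 27 = 44571 = 0xAE1B.

AE1B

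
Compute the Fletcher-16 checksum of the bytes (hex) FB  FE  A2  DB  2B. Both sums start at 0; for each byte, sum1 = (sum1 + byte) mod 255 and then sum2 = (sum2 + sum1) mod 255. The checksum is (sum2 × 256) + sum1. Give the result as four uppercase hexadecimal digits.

B2A4

Running sums (mod 255):
  after byte 0 (FB): sum1=251, sum2=251
  after byte 1 (FE): sum1=250, sum2=246
  after byte 2 (A2): sum1=157, sum2=148
  after byte 3 (DB): sum1=121, sum2=14
  after byte 4 (2B): sum1=164, sum2=178
Checksum = sum2·256 + sum1 = 178·256 + 164 = 45732 = 0xB2A4.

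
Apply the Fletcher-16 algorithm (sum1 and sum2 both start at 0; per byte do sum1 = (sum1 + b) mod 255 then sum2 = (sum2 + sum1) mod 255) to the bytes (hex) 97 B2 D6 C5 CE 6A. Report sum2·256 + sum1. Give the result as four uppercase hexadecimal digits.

Running sums (mod 255):
  after byte 0 (97): sum1=151, sum2=151
  after byte 1 (B2): sum1=74, sum2=225
  after byte 2 (D6): sum1=33, sum2=3
  after byte 3 (C5): sum1=230, sum2=233
  after byte 4 (CE): sum1=181, sum2=159
  after byte 5 (6A): sum1=32, sum2=191
Checksum = sum2·256 + sum1 = 191·256 + 32 = 48928 = 0xBF20.

BF20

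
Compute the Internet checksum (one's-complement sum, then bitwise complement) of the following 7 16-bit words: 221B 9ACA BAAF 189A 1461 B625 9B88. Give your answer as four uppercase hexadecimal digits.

One's-complement addition (fold any carry out of bit 15 back into bit 0):
  0x221B + 0x9ACA = 0x0BCE5
  0xBCE5 + 0xBAAF = 0x17794 → wrap carry → 0x7795
  0x7795 + 0x189A = 0x0902F
  0x902F + 0x1461 = 0x0A490
  0xA490 + 0xB625 = 0x15AB5 → wrap carry → 0x5AB6
  0x5AB6 + 0x9B88 = 0x0F63E
One's-complement sum = 0xF63E.
Checksum = ~0xF63E & 0xFFFF = 0x09C1.

09C1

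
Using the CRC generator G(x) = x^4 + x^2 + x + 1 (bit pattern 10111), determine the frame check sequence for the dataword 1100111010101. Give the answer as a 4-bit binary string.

Append 4 zeros: 11001110101010000. Divide by 10111 (XOR where the leading bit is 1):
  pos 0: 11001 XOR 10111 = 01110
  pos 1: 11101 XOR 10111 = 01010
  pos 2: 10101 XOR 10111 = 00010
  pos 5: 10010 XOR 10111 = 00101
  pos 7: 10110 XOR 10111 = 00001
  pos 11: 11000 XOR 10111 = 01111
  pos 12: 11110 XOR 10111 = 01001
Remainder (last 4 bits) = 1001. This is the CRC / FCS.

1001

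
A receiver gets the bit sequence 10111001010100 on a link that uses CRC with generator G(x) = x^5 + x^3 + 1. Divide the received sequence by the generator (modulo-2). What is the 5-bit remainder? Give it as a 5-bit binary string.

Modulo-2 division of 10111001010100 by 101001:
  pos 0: 101110 XOR 101001 = 000111
  pos 3: 111010 XOR 101001 = 010011
  pos 4: 100111 XOR 101001 = 001110
  pos 6: 111001 XOR 101001 = 010000
  pos 7: 100000 XOR 101001 = 001001
Remainder = 10010 (nonzero — an error is detected).

10010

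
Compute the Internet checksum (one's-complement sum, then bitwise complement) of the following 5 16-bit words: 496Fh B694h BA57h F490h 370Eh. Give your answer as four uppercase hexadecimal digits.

One's-complement addition (fold any carry out of bit 15 back into bit 0):
  0x496F + 0xB694 = 0x10003 → wrap carry → 0x0004
  0x0004 + 0xBA57 = 0x0BA5B
  0xBA5B + 0xF490 = 0x1AEEB → wrap carry → 0xAEEC
  0xAEEC + 0x370E = 0x0E5FA
One's-complement sum = 0xE5FA.
Checksum = ~0xE5FA & 0xFFFF = 0x1A05.

1A05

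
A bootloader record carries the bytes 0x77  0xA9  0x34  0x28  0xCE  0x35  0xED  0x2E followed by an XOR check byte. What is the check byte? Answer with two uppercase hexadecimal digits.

FA

XOR the bytes together:
  start with 0x77
  0x77 ⊕ 0xA9 = 0xDE
  0xDE ⊕ 0x34 = 0xEA
  0xEA ⊕ 0x28 = 0xC2
  0xC2 ⊕ 0xCE = 0x0C
  0x0C ⊕ 0x35 = 0x39
  0x39 ⊕ 0xED = 0xD4
  0xD4 ⊕ 0x2E = 0xFA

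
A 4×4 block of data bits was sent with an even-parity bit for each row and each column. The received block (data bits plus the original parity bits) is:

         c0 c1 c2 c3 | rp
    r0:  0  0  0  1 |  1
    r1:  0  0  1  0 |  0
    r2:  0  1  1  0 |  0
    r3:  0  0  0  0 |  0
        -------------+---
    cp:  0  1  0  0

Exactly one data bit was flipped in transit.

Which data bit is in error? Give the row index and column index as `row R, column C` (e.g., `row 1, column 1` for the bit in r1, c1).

row 1, column 3

Recompute each row's even parity and compare to rp:
  r0: data parity 1, sent rp 1 → ok
  r1: data parity 1, sent rp 0 → mismatch
  r2: data parity 0, sent rp 0 → ok
  r3: data parity 0, sent rp 0 → ok
Recompute each column's even parity and compare to cp:
  c0: data parity 0, sent cp 0 → ok
  c1: data parity 1, sent cp 1 → ok
  c2: data parity 0, sent cp 0 → ok
  c3: data parity 1, sent cp 0 → mismatch
Exactly one row (r1) and one column (c3) fail → the flipped bit is at their intersection.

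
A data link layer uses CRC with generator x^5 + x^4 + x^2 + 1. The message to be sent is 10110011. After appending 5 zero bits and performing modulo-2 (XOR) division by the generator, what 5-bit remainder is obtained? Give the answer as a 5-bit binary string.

01000

Append 5 zeros: 1011001100000. Divide by 110101 (XOR where the leading bit is 1):
  pos 0: 101100 XOR 110101 = 011001
  pos 1: 110011 XOR 110101 = 000110
  pos 4: 110100 XOR 110101 = 000001
Remainder (last 5 bits) = 01000. This is the CRC / FCS.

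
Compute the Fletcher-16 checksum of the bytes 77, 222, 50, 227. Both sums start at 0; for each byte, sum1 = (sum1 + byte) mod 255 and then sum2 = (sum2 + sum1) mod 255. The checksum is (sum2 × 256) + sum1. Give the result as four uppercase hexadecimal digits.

Running sums (mod 255):
  after byte 0 (77): sum1=77, sum2=77
  after byte 1 (222): sum1=44, sum2=121
  after byte 2 (50): sum1=94, sum2=215
  after byte 3 (227): sum1=66, sum2=26
Checksum = sum2·256 + sum1 = 26·256 + 66 = 6722 = 0x1A42.

1A42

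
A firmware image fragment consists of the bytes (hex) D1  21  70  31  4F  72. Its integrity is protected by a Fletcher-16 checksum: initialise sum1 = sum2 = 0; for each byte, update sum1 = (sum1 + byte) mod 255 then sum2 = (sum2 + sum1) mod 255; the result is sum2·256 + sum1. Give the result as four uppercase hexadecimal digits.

F656

Running sums (mod 255):
  after byte 0 (D1): sum1=209, sum2=209
  after byte 1 (21): sum1=242, sum2=196
  after byte 2 (70): sum1=99, sum2=40
  after byte 3 (31): sum1=148, sum2=188
  after byte 4 (4F): sum1=227, sum2=160
  after byte 5 (72): sum1=86, sum2=246
Checksum = sum2·256 + sum1 = 246·256 + 86 = 63062 = 0xF656.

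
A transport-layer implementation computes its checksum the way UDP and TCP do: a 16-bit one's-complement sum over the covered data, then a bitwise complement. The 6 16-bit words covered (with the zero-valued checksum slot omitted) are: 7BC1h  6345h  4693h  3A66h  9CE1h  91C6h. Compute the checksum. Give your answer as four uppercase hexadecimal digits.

One's-complement addition (fold any carry out of bit 15 back into bit 0):
  0x7BC1 + 0x6345 = 0x0DF06
  0xDF06 + 0x4693 = 0x12599 → wrap carry → 0x259A
  0x259A + 0x3A66 = 0x06000
  0x6000 + 0x9CE1 = 0x0FCE1
  0xFCE1 + 0x91C6 = 0x18EA7 → wrap carry → 0x8EA8
One's-complement sum = 0x8EA8.
Checksum = ~0x8EA8 & 0xFFFF = 0x7157.

7157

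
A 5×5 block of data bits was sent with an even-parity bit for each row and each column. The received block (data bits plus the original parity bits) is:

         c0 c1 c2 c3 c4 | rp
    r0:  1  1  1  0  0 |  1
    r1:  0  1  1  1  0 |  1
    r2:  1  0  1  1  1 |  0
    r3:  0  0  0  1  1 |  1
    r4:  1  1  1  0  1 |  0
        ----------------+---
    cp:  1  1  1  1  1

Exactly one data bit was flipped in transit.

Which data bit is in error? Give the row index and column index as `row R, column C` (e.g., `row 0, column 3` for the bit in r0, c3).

row 3, column 2

Recompute each row's even parity and compare to rp:
  r0: data parity 1, sent rp 1 → ok
  r1: data parity 1, sent rp 1 → ok
  r2: data parity 0, sent rp 0 → ok
  r3: data parity 0, sent rp 1 → mismatch
  r4: data parity 0, sent rp 0 → ok
Recompute each column's even parity and compare to cp:
  c0: data parity 1, sent cp 1 → ok
  c1: data parity 1, sent cp 1 → ok
  c2: data parity 0, sent cp 1 → mismatch
  c3: data parity 1, sent cp 1 → ok
  c4: data parity 1, sent cp 1 → ok
Exactly one row (r3) and one column (c2) fail → the flipped bit is at their intersection.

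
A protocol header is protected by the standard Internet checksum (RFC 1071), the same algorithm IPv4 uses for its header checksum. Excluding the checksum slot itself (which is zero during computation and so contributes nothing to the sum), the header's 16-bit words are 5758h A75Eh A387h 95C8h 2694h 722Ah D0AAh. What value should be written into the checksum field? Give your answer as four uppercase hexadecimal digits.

One's-complement addition (fold any carry out of bit 15 back into bit 0):
  0x5758 + 0xA75E = 0x0FEB6
  0xFEB6 + 0xA387 = 0x1A23D → wrap carry → 0xA23E
  0xA23E + 0x95C8 = 0x13806 → wrap carry → 0x3807
  0x3807 + 0x2694 = 0x05E9B
  0x5E9B + 0x722A = 0x0D0C5
  0xD0C5 + 0xD0AA = 0x1A16F → wrap carry → 0xA170
One's-complement sum = 0xA170.
Checksum = ~0xA170 & 0xFFFF = 0x5E8F.

5E8F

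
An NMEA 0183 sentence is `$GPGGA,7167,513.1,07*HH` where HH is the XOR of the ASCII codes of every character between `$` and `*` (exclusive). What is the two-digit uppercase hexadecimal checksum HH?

XOR the ASCII codes of the payload characters:
  'G' = 0x47 → acc = 0x47
  'P' = 0x50 → acc = 0x17
  'G' = 0x47 → acc = 0x50
  'G' = 0x47 → acc = 0x17
  'A' = 0x41 → acc = 0x56
  ',' = 0x2C → acc = 0x7A
  '7' = 0x37 → acc = 0x4D
  '1' = 0x31 → acc = 0x7C
  '6' = 0x36 → acc = 0x4A
  '7' = 0x37 → acc = 0x7D
  ',' = 0x2C → acc = 0x51
  '5' = 0x35 → acc = 0x64
  '1' = 0x31 → acc = 0x55
  '3' = 0x33 → acc = 0x66
  '.' = 0x2E → acc = 0x48
  '1' = 0x31 → acc = 0x79
  ',' = 0x2C → acc = 0x55
  '0' = 0x30 → acc = 0x65
  '7' = 0x37 → acc = 0x52
Checksum = 0x52.

52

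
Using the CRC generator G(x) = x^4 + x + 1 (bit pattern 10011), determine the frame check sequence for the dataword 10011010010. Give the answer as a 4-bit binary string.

Append 4 zeros: 100110100100000. Divide by 10011 (XOR where the leading bit is 1):
  pos 0: 10011 XOR 10011 = 00000
  pos 6: 10010 XOR 10011 = 00001
  pos 10: 10000 XOR 10011 = 00011
Remainder (last 4 bits) = 0011. This is the CRC / FCS.

0011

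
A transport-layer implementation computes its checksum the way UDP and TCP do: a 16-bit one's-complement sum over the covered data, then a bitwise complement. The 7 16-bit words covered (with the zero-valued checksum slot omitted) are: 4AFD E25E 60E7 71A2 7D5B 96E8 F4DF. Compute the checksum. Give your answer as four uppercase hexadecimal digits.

F6F5

One's-complement addition (fold any carry out of bit 15 back into bit 0):
  0x4AFD + 0xE25E = 0x12D5B → wrap carry → 0x2D5C
  0x2D5C + 0x60E7 = 0x08E43
  0x8E43 + 0x71A2 = 0x0FFE5
  0xFFE5 + 0x7D5B = 0x17D40 → wrap carry → 0x7D41
  0x7D41 + 0x96E8 = 0x11429 → wrap carry → 0x142A
  0x142A + 0xF4DF = 0x10909 → wrap carry → 0x090A
One's-complement sum = 0x090A.
Checksum = ~0x090A & 0xFFFF = 0xF6F5.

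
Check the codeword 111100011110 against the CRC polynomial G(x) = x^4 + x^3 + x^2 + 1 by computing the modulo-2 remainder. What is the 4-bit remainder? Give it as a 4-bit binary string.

Modulo-2 division of 111100011110 by 11101:
  pos 0: 11110 XOR 11101 = 00011
  pos 3: 11001 XOR 11101 = 00100
  pos 5: 10011 XOR 11101 = 01110
  pos 6: 11101 XOR 11101 = 00000
Remainder = 0000 (zero — the frame passes the CRC check).

0000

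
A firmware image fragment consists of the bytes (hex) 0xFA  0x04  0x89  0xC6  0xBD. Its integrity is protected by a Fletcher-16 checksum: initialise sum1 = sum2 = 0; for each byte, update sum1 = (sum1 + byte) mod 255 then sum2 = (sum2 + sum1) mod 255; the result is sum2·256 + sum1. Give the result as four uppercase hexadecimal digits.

Running sums (mod 255):
  after byte 0 (0xFA): sum1=250, sum2=250
  after byte 1 (0x04): sum1=254, sum2=249
  after byte 2 (0x89): sum1=136, sum2=130
  after byte 3 (0xC6): sum1=79, sum2=209
  after byte 4 (0xBD): sum1=13, sum2=222
Checksum = sum2·256 + sum1 = 222·256 + 13 = 56845 = 0xDE0D.

DE0D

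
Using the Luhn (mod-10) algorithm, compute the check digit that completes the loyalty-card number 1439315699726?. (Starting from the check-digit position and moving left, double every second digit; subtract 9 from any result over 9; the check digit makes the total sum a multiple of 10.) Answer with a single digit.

Partial digits right→left: 6 2 7 9 9 6 5 1 3 9 3 4 1
Double every second digit counting from the check-digit position (so the 1st, 3rd, 5th, ... of the partial from the right).
  doubled (with −9 where >9): 3 5 9 1 6 6 2 → sum 32
  kept as-is: 2 9 6 1 9 4 → sum 31
Total = 32 + 31 = 63.
Check digit = (10 − (63 mod 10)) mod 10 = 7.

7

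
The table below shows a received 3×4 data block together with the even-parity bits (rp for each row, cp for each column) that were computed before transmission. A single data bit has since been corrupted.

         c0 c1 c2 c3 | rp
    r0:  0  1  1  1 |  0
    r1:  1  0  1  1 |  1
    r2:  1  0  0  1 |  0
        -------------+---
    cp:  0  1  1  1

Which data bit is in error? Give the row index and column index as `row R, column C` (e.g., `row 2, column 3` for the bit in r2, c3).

Recompute each row's even parity and compare to rp:
  r0: data parity 1, sent rp 0 → mismatch
  r1: data parity 1, sent rp 1 → ok
  r2: data parity 0, sent rp 0 → ok
Recompute each column's even parity and compare to cp:
  c0: data parity 0, sent cp 0 → ok
  c1: data parity 1, sent cp 1 → ok
  c2: data parity 0, sent cp 1 → mismatch
  c3: data parity 1, sent cp 1 → ok
Exactly one row (r0) and one column (c2) fail → the flipped bit is at their intersection.

row 0, column 2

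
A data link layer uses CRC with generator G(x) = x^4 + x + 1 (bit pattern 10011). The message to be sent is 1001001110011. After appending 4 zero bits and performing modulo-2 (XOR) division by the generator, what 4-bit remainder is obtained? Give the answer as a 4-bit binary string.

Append 4 zeros: 10010011100110000. Divide by 10011 (XOR where the leading bit is 1):
  pos 0: 10010 XOR 10011 = 00001
  pos 4: 10111 XOR 10011 = 00100
  pos 6: 10000 XOR 10011 = 00011
  pos 9: 11110 XOR 10011 = 01101
  pos 10: 11010 XOR 10011 = 01001
  pos 11: 10010 XOR 10011 = 00001
Remainder (last 4 bits) = 0010. This is the CRC / FCS.

0010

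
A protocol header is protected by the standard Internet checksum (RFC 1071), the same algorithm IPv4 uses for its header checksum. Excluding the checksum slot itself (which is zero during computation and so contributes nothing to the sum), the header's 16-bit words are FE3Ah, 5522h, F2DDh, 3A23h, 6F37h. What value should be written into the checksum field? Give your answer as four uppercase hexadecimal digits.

106A

One's-complement addition (fold any carry out of bit 15 back into bit 0):
  0xFE3A + 0x5522 = 0x1535C → wrap carry → 0x535D
  0x535D + 0xF2DD = 0x1463A → wrap carry → 0x463B
  0x463B + 0x3A23 = 0x0805E
  0x805E + 0x6F37 = 0x0EF95
One's-complement sum = 0xEF95.
Checksum = ~0xEF95 & 0xFFFF = 0x106A.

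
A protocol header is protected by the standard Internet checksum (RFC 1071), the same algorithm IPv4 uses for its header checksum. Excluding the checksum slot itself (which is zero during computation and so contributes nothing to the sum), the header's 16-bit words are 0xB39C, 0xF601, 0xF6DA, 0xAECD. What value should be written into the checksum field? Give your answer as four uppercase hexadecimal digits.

B0B8

One's-complement addition (fold any carry out of bit 15 back into bit 0):
  0xB39C + 0xF601 = 0x1A99D → wrap carry → 0xA99E
  0xA99E + 0xF6DA = 0x1A078 → wrap carry → 0xA079
  0xA079 + 0xAECD = 0x14F46 → wrap carry → 0x4F47
One's-complement sum = 0x4F47.
Checksum = ~0x4F47 & 0xFFFF = 0xB0B8.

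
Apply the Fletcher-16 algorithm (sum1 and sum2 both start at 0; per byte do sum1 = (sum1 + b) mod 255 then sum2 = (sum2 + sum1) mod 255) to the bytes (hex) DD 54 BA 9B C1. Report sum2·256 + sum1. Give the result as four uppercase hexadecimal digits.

CF4A

Running sums (mod 255):
  after byte 0 (DD): sum1=221, sum2=221
  after byte 1 (54): sum1=50, sum2=16
  after byte 2 (BA): sum1=236, sum2=252
  after byte 3 (9B): sum1=136, sum2=133
  after byte 4 (C1): sum1=74, sum2=207
Checksum = sum2·256 + sum1 = 207·256 + 74 = 53066 = 0xCF4A.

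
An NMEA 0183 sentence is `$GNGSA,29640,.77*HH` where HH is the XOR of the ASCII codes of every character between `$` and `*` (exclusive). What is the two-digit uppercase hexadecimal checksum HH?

4B

XOR the ASCII codes of the payload characters:
  'G' = 0x47 → acc = 0x47
  'N' = 0x4E → acc = 0x09
  'G' = 0x47 → acc = 0x4E
  'S' = 0x53 → acc = 0x1D
  'A' = 0x41 → acc = 0x5C
  ',' = 0x2C → acc = 0x70
  '2' = 0x32 → acc = 0x42
  '9' = 0x39 → acc = 0x7B
  '6' = 0x36 → acc = 0x4D
  '4' = 0x34 → acc = 0x79
  '0' = 0x30 → acc = 0x49
  ',' = 0x2C → acc = 0x65
  '.' = 0x2E → acc = 0x4B
  '7' = 0x37 → acc = 0x7C
  '7' = 0x37 → acc = 0x4B
Checksum = 0x4B.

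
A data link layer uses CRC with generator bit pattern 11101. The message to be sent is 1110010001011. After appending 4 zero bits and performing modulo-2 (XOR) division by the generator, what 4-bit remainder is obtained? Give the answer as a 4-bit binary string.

Append 4 zeros: 11100100010110000. Divide by 11101 (XOR where the leading bit is 1):
  pos 0: 11100 XOR 11101 = 00001
  pos 4: 11000 XOR 11101 = 00101
  pos 6: 10110 XOR 11101 = 01011
  pos 7: 10111 XOR 11101 = 01010
  pos 8: 10101 XOR 11101 = 01000
  pos 9: 10000 XOR 11101 = 01101
  pos 10: 11010 XOR 11101 = 00111
  pos 12: 11100 XOR 11101 = 00001
Remainder (last 4 bits) = 0001. This is the CRC / FCS.

0001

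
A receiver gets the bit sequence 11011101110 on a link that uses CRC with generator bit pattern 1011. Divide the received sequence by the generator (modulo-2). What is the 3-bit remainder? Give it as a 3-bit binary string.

Modulo-2 division of 11011101110 by 1011:
  pos 0: 1101 XOR 1011 = 0110
  pos 1: 1101 XOR 1011 = 0110
  pos 2: 1101 XOR 1011 = 0110
  pos 3: 1100 XOR 1011 = 0111
  pos 4: 1111 XOR 1011 = 0100
  pos 5: 1001 XOR 1011 = 0010
  pos 7: 1010 XOR 1011 = 0001
Remainder = 001 (nonzero — an error is detected).

001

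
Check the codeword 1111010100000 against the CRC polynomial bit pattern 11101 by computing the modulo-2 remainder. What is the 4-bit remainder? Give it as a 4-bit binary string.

Modulo-2 division of 1111010100000 by 11101:
  pos 0: 11110 XOR 11101 = 00011
  pos 3: 11101 XOR 11101 = 00000
Remainder = 0000 (zero — the frame passes the CRC check).

0000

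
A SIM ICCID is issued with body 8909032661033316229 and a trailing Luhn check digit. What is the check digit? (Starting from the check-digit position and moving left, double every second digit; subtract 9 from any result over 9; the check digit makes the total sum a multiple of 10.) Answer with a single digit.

3

Partial digits right→left: 9 2 2 6 1 3 3 3 0 1 6 6 2 3 0 9 0 9 8
Double every second digit counting from the check-digit position (so the 1st, 3rd, 5th, ... of the partial from the right).
  doubled (with −9 where >9): 9 4 2 6 0 3 4 0 0 7 → sum 35
  kept as-is: 2 6 3 3 1 6 3 9 9 → sum 42
Total = 35 + 42 = 77.
Check digit = (10 − (77 mod 10)) mod 10 = 3.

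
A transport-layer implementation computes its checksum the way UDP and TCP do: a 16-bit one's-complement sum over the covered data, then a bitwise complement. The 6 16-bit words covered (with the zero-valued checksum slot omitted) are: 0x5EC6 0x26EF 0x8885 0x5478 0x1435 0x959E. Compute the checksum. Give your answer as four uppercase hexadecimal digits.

F378

One's-complement addition (fold any carry out of bit 15 back into bit 0):
  0x5EC6 + 0x26EF = 0x085B5
  0x85B5 + 0x8885 = 0x10E3A → wrap carry → 0x0E3B
  0x0E3B + 0x5478 = 0x062B3
  0x62B3 + 0x1435 = 0x076E8
  0x76E8 + 0x959E = 0x10C86 → wrap carry → 0x0C87
One's-complement sum = 0x0C87.
Checksum = ~0x0C87 & 0xFFFF = 0xF378.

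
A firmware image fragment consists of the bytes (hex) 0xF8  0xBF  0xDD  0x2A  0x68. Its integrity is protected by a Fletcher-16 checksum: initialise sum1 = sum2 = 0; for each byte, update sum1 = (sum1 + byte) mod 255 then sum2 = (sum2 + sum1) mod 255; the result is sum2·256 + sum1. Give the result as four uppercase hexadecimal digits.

3229

Running sums (mod 255):
  after byte 0 (0xF8): sum1=248, sum2=248
  after byte 1 (0xBF): sum1=184, sum2=177
  after byte 2 (0xDD): sum1=150, sum2=72
  after byte 3 (0x2A): sum1=192, sum2=9
  after byte 4 (0x68): sum1=41, sum2=50
Checksum = sum2·256 + sum1 = 50·256 + 41 = 12841 = 0x3229.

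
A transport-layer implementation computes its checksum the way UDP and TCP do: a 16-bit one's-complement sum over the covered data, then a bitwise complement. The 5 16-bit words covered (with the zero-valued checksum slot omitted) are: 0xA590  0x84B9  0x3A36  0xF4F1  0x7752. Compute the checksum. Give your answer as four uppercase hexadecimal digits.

2F3B

One's-complement addition (fold any carry out of bit 15 back into bit 0):
  0xA590 + 0x84B9 = 0x12A49 → wrap carry → 0x2A4A
  0x2A4A + 0x3A36 = 0x06480
  0x6480 + 0xF4F1 = 0x15971 → wrap carry → 0x5972
  0x5972 + 0x7752 = 0x0D0C4
One's-complement sum = 0xD0C4.
Checksum = ~0xD0C4 & 0xFFFF = 0x2F3B.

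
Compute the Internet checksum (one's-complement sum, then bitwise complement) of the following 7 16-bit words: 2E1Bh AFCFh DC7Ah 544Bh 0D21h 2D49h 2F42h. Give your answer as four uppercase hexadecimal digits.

87A2

One's-complement addition (fold any carry out of bit 15 back into bit 0):
  0x2E1B + 0xAFCF = 0x0DDEA
  0xDDEA + 0xDC7A = 0x1BA64 → wrap carry → 0xBA65
  0xBA65 + 0x544B = 0x10EB0 → wrap carry → 0x0EB1
  0x0EB1 + 0x0D21 = 0x01BD2
  0x1BD2 + 0x2D49 = 0x0491B
  0x491B + 0x2F42 = 0x0785D
One's-complement sum = 0x785D.
Checksum = ~0x785D & 0xFFFF = 0x87A2.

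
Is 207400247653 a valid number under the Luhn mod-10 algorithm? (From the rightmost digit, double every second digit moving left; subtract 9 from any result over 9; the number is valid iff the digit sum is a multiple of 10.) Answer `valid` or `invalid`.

From the right, keep odd positions and double even positions (subtract 9 from any doubled value over 9):
  doubled (positions 2,4,...): 1 5 4 0 5 4 → sum 19
  kept (positions 1,3,...): 3 6 4 0 4 0 → sum 17
Total = 36.
36 mod 10 = 6, so the number is invalid.

invalid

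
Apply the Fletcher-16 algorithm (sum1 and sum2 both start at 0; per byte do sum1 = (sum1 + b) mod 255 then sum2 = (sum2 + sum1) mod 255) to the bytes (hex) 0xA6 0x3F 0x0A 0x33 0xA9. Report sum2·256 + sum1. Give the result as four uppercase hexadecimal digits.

6CCC

Running sums (mod 255):
  after byte 0 (0xA6): sum1=166, sum2=166
  after byte 1 (0x3F): sum1=229, sum2=140
  after byte 2 (0x0A): sum1=239, sum2=124
  after byte 3 (0x33): sum1=35, sum2=159
  after byte 4 (0xA9): sum1=204, sum2=108
Checksum = sum2·256 + sum1 = 108·256 + 204 = 27852 = 0x6CCC.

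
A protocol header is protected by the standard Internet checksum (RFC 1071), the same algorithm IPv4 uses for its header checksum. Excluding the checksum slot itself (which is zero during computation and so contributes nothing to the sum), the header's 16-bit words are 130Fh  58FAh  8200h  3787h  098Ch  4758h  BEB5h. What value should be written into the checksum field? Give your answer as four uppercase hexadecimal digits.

CAD4

One's-complement addition (fold any carry out of bit 15 back into bit 0):
  0x130F + 0x58FA = 0x06C09
  0x6C09 + 0x8200 = 0x0EE09
  0xEE09 + 0x3787 = 0x12590 → wrap carry → 0x2591
  0x2591 + 0x098C = 0x02F1D
  0x2F1D + 0x4758 = 0x07675
  0x7675 + 0xBEB5 = 0x1352A → wrap carry → 0x352B
One's-complement sum = 0x352B.
Checksum = ~0x352B & 0xFFFF = 0xCAD4.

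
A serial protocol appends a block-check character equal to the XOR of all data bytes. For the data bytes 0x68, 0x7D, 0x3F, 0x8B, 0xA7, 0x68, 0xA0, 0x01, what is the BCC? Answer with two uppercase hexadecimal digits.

CF

XOR the bytes together:
  start with 0x68
  0x68 ⊕ 0x7D = 0x15
  0x15 ⊕ 0x3F = 0x2A
  0x2A ⊕ 0x8B = 0xA1
  0xA1 ⊕ 0xA7 = 0x06
  0x06 ⊕ 0x68 = 0x6E
  0x6E ⊕ 0xA0 = 0xCE
  0xCE ⊕ 0x01 = 0xCF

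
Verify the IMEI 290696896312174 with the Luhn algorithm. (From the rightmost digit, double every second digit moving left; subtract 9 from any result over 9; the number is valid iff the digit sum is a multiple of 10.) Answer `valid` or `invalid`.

valid

From the right, keep odd positions and double even positions (subtract 9 from any doubled value over 9):
  doubled (positions 2,4,...): 5 4 6 9 3 3 9 → sum 39
  kept (positions 1,3,...): 4 1 1 6 8 9 0 2 → sum 31
Total = 70.
70 mod 10 = 0, so the number is valid.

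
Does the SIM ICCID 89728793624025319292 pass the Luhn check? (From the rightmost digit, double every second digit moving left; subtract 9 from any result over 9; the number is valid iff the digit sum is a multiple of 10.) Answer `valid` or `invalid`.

From the right, keep odd positions and double even positions (subtract 9 from any doubled value over 9):
  doubled (positions 2,4,...): 9 9 6 4 8 3 9 7 5 7 → sum 67
  kept (positions 1,3,...): 2 2 1 5 0 2 3 7 2 9 → sum 33
Total = 100.
100 mod 10 = 0, so the number is valid.

valid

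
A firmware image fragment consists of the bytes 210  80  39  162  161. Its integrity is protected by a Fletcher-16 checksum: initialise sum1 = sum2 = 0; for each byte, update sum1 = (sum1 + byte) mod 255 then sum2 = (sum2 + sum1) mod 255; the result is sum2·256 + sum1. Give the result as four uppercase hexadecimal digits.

Running sums (mod 255):
  after byte 0 (210): sum1=210, sum2=210
  after byte 1 (80): sum1=35, sum2=245
  after byte 2 (39): sum1=74, sum2=64
  after byte 3 (162): sum1=236, sum2=45
  after byte 4 (161): sum1=142, sum2=187
Checksum = sum2·256 + sum1 = 187·256 + 142 = 48014 = 0xBB8E.

BB8E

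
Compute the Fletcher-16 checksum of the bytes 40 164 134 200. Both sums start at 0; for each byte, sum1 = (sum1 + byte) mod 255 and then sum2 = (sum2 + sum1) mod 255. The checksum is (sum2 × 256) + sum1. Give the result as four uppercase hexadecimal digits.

Running sums (mod 255):
  after byte 0 (40): sum1=40, sum2=40
  after byte 1 (164): sum1=204, sum2=244
  after byte 2 (134): sum1=83, sum2=72
  after byte 3 (200): sum1=28, sum2=100
Checksum = sum2·256 + sum1 = 100·256 + 28 = 25628 = 0x641C.

641C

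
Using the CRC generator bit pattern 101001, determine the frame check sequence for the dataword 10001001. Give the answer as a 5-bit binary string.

Append 5 zeros: 1000100100000. Divide by 101001 (XOR where the leading bit is 1):
  pos 0: 100010 XOR 101001 = 001011
  pos 2: 101101 XOR 101001 = 000100
  pos 5: 100000 XOR 101001 = 001001
  pos 7: 100100 XOR 101001 = 001101
Remainder (last 5 bits) = 01101. This is the CRC / FCS.

01101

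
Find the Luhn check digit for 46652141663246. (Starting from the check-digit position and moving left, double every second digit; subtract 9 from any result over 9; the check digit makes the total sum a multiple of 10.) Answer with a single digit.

3

Partial digits right→left: 6 4 2 3 6 6 1 4 1 2 5 6 6 4
Double every second digit counting from the check-digit position (so the 1st, 3rd, 5th, ... of the partial from the right).
  doubled (with −9 where >9): 3 4 3 2 2 1 3 → sum 18
  kept as-is: 4 3 6 4 2 6 4 → sum 29
Total = 18 + 29 = 47.
Check digit = (10 − (47 mod 10)) mod 10 = 3.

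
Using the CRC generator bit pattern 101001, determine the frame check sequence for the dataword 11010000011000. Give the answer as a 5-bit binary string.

00000

Append 5 zeros: 1101000001100000000. Divide by 101001 (XOR where the leading bit is 1):
  pos 0: 110100 XOR 101001 = 011101
  pos 1: 111010 XOR 101001 = 010011
  pos 2: 100110 XOR 101001 = 001111
  pos 4: 111101 XOR 101001 = 010100
  pos 5: 101001 XOR 101001 = 000000
Remainder (last 5 bits) = 00000. This is the CRC / FCS.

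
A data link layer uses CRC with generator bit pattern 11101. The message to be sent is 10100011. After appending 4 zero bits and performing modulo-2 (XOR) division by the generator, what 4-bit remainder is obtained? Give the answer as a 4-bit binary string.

Append 4 zeros: 101000110000. Divide by 11101 (XOR where the leading bit is 1):
  pos 0: 10100 XOR 11101 = 01001
  pos 1: 10010 XOR 11101 = 01111
  pos 2: 11111 XOR 11101 = 00010
  pos 5: 10100 XOR 11101 = 01001
  pos 6: 10010 XOR 11101 = 01111
  pos 7: 11110 XOR 11101 = 00011
Remainder (last 4 bits) = 0011. This is the CRC / FCS.

0011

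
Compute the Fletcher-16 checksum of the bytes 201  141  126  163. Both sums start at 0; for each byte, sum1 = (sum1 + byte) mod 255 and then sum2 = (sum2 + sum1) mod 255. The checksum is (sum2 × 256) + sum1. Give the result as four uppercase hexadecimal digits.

Running sums (mod 255):
  after byte 0 (201): sum1=201, sum2=201
  after byte 1 (141): sum1=87, sum2=33
  after byte 2 (126): sum1=213, sum2=246
  after byte 3 (163): sum1=121, sum2=112
Checksum = sum2·256 + sum1 = 112·256 + 121 = 28793 = 0x7079.

7079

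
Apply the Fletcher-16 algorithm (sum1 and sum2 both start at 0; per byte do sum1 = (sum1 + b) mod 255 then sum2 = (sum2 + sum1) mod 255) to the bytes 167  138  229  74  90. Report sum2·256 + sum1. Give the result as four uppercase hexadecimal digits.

Running sums (mod 255):
  after byte 0 (167): sum1=167, sum2=167
  after byte 1 (138): sum1=50, sum2=217
  after byte 2 (229): sum1=24, sum2=241
  after byte 3 (74): sum1=98, sum2=84
  after byte 4 (90): sum1=188, sum2=17
Checksum = sum2·256 + sum1 = 17·256 + 188 = 4540 = 0x11BC.

11BC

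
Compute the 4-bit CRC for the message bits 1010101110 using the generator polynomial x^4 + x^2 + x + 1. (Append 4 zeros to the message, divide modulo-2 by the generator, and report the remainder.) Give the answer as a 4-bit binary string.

Append 4 zeros: 10101011100000. Divide by 10111 (XOR where the leading bit is 1):
  pos 0: 10101 XOR 10111 = 00010
  pos 3: 10011 XOR 10111 = 00100
  pos 5: 10010 XOR 10111 = 00101
  pos 7: 10100 XOR 10111 = 00011
Remainder (last 4 bits) = 1100. This is the CRC / FCS.

1100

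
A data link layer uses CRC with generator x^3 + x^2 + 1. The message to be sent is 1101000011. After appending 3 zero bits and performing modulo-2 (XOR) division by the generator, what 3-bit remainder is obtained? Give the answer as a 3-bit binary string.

Append 3 zeros: 1101000011000. Divide by 1101 (XOR where the leading bit is 1):
  pos 0: 1101 XOR 1101 = 0000
  pos 8: 1100 XOR 1101 = 0001
Remainder (last 3 bits) = 010. This is the CRC / FCS.

010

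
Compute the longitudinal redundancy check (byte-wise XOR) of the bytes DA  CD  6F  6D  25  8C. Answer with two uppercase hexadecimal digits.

XOR the bytes together:
  start with 0xDA
  0xDA ⊕ 0xCD = 0x17
  0x17 ⊕ 0x6F = 0x78
  0x78 ⊕ 0x6D = 0x15
  0x15 ⊕ 0x25 = 0x30
  0x30 ⊕ 0x8C = 0xBC

BC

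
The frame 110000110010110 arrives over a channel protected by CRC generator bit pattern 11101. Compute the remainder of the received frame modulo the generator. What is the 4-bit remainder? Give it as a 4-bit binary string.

Modulo-2 division of 110000110010110 by 11101:
  pos 0: 11000 XOR 11101 = 00101
  pos 2: 10101 XOR 11101 = 01000
  pos 3: 10001 XOR 11101 = 01100
  pos 4: 11000 XOR 11101 = 00101
  pos 6: 10101 XOR 11101 = 01000
  pos 7: 10000 XOR 11101 = 01101
  pos 8: 11011 XOR 11101 = 00110
  pos 10: 11010 XOR 11101 = 00111
Remainder = 0111 (nonzero — an error is detected).

0111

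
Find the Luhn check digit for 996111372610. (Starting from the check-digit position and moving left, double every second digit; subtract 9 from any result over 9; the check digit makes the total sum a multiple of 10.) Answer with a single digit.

7

Partial digits right→left: 0 1 6 2 7 3 1 1 1 6 9 9
Double every second digit counting from the check-digit position (so the 1st, 3rd, 5th, ... of the partial from the right).
  doubled (with −9 where >9): 0 3 5 2 2 9 → sum 21
  kept as-is: 1 2 3 1 6 9 → sum 22
Total = 21 + 22 = 43.
Check digit = (10 − (43 mod 10)) mod 10 = 7.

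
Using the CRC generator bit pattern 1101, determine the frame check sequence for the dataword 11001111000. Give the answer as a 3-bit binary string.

100

Append 3 zeros: 11001111000000. Divide by 1101 (XOR where the leading bit is 1):
  pos 0: 1100 XOR 1101 = 0001
  pos 3: 1111 XOR 1101 = 0010
  pos 5: 1010 XOR 1101 = 0111
  pos 6: 1110 XOR 1101 = 0011
  pos 8: 1100 XOR 1101 = 0001
Remainder (last 3 bits) = 100. This is the CRC / FCS.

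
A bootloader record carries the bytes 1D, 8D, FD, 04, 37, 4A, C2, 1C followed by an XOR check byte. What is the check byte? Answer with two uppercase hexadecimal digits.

XOR the bytes together:
  start with 0x1D
  0x1D ⊕ 0x8D = 0x90
  0x90 ⊕ 0xFD = 0x6D
  0x6D ⊕ 0x04 = 0x69
  0x69 ⊕ 0x37 = 0x5E
  0x5E ⊕ 0x4A = 0x14
  0x14 ⊕ 0xC2 = 0xD6
  0xD6 ⊕ 0x1C = 0xCA

CA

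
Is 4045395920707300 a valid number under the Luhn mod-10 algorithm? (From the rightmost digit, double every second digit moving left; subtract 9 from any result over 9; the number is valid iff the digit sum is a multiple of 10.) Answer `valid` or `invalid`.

From the right, keep odd positions and double even positions (subtract 9 from any doubled value over 9):
  doubled (positions 2,4,...): 0 5 5 4 1 6 8 8 → sum 37
  kept (positions 1,3,...): 0 3 0 0 9 9 5 0 → sum 26
Total = 63.
63 mod 10 = 3, so the number is invalid.

invalid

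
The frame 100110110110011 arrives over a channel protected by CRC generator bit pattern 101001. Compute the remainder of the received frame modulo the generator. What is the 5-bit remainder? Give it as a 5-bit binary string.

Modulo-2 division of 100110110110011 by 101001:
  pos 0: 100110 XOR 101001 = 001111
  pos 2: 111111 XOR 101001 = 010110
  pos 3: 101100 XOR 101001 = 000101
  pos 6: 101110 XOR 101001 = 000111
  pos 9: 111011 XOR 101001 = 010010
Remainder = 10010 (nonzero — an error is detected).

10010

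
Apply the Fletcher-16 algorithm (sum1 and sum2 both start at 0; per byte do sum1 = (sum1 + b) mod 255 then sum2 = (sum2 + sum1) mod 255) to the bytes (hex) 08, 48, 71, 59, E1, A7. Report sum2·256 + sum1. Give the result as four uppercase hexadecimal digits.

Running sums (mod 255):
  after byte 0 (08): sum1=8, sum2=8
  after byte 1 (48): sum1=80, sum2=88
  after byte 2 (71): sum1=193, sum2=26
  after byte 3 (59): sum1=27, sum2=53
  after byte 4 (E1): sum1=252, sum2=50
  after byte 5 (A7): sum1=164, sum2=214
Checksum = sum2·256 + sum1 = 214·256 + 164 = 54948 = 0xD6A4.

D6A4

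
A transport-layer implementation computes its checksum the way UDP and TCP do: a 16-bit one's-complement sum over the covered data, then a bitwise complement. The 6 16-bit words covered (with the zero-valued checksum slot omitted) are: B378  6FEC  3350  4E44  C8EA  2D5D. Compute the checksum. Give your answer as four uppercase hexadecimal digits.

64BE

One's-complement addition (fold any carry out of bit 15 back into bit 0):
  0xB378 + 0x6FEC = 0x12364 → wrap carry → 0x2365
  0x2365 + 0x3350 = 0x056B5
  0x56B5 + 0x4E44 = 0x0A4F9
  0xA4F9 + 0xC8EA = 0x16DE3 → wrap carry → 0x6DE4
  0x6DE4 + 0x2D5D = 0x09B41
One's-complement sum = 0x9B41.
Checksum = ~0x9B41 & 0xFFFF = 0x64BE.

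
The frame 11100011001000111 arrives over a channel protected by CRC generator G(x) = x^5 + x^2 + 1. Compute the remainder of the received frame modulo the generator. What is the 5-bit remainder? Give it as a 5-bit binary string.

Modulo-2 division of 11100011001000111 by 100101:
  pos 0: 111000 XOR 100101 = 011101
  pos 1: 111011 XOR 100101 = 011110
  pos 2: 111101 XOR 100101 = 011000
  pos 3: 110000 XOR 100101 = 010101
  pos 4: 101010 XOR 100101 = 001111
  pos 6: 111110 XOR 100101 = 011011
  pos 7: 110110 XOR 100101 = 010011
  pos 8: 100110 XOR 100101 = 000011
Remainder = 11111 (nonzero — an error is detected).

11111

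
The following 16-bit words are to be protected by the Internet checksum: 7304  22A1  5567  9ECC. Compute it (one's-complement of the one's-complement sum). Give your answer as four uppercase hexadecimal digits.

One's-complement addition (fold any carry out of bit 15 back into bit 0):
  0x7304 + 0x22A1 = 0x095A5
  0x95A5 + 0x5567 = 0x0EB0C
  0xEB0C + 0x9ECC = 0x189D8 → wrap carry → 0x89D9
One's-complement sum = 0x89D9.
Checksum = ~0x89D9 & 0xFFFF = 0x7626.

7626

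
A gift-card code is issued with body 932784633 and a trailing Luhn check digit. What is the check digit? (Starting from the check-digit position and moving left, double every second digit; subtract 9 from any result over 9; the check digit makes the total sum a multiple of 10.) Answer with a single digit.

4

Partial digits right→left: 3 3 6 4 8 7 2 3 9
Double every second digit counting from the check-digit position (so the 1st, 3rd, 5th, ... of the partial from the right).
  doubled (with −9 where >9): 6 3 7 4 9 → sum 29
  kept as-is: 3 4 7 3 → sum 17
Total = 29 + 17 = 46.
Check digit = (10 − (46 mod 10)) mod 10 = 4.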